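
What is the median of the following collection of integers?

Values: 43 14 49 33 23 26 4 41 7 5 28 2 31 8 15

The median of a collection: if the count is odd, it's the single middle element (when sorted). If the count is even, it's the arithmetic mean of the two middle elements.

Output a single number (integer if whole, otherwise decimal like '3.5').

Step 1: insert 43 -> lo=[43] (size 1, max 43) hi=[] (size 0) -> median=43
Step 2: insert 14 -> lo=[14] (size 1, max 14) hi=[43] (size 1, min 43) -> median=28.5
Step 3: insert 49 -> lo=[14, 43] (size 2, max 43) hi=[49] (size 1, min 49) -> median=43
Step 4: insert 33 -> lo=[14, 33] (size 2, max 33) hi=[43, 49] (size 2, min 43) -> median=38
Step 5: insert 23 -> lo=[14, 23, 33] (size 3, max 33) hi=[43, 49] (size 2, min 43) -> median=33
Step 6: insert 26 -> lo=[14, 23, 26] (size 3, max 26) hi=[33, 43, 49] (size 3, min 33) -> median=29.5
Step 7: insert 4 -> lo=[4, 14, 23, 26] (size 4, max 26) hi=[33, 43, 49] (size 3, min 33) -> median=26
Step 8: insert 41 -> lo=[4, 14, 23, 26] (size 4, max 26) hi=[33, 41, 43, 49] (size 4, min 33) -> median=29.5
Step 9: insert 7 -> lo=[4, 7, 14, 23, 26] (size 5, max 26) hi=[33, 41, 43, 49] (size 4, min 33) -> median=26
Step 10: insert 5 -> lo=[4, 5, 7, 14, 23] (size 5, max 23) hi=[26, 33, 41, 43, 49] (size 5, min 26) -> median=24.5
Step 11: insert 28 -> lo=[4, 5, 7, 14, 23, 26] (size 6, max 26) hi=[28, 33, 41, 43, 49] (size 5, min 28) -> median=26
Step 12: insert 2 -> lo=[2, 4, 5, 7, 14, 23] (size 6, max 23) hi=[26, 28, 33, 41, 43, 49] (size 6, min 26) -> median=24.5
Step 13: insert 31 -> lo=[2, 4, 5, 7, 14, 23, 26] (size 7, max 26) hi=[28, 31, 33, 41, 43, 49] (size 6, min 28) -> median=26
Step 14: insert 8 -> lo=[2, 4, 5, 7, 8, 14, 23] (size 7, max 23) hi=[26, 28, 31, 33, 41, 43, 49] (size 7, min 26) -> median=24.5
Step 15: insert 15 -> lo=[2, 4, 5, 7, 8, 14, 15, 23] (size 8, max 23) hi=[26, 28, 31, 33, 41, 43, 49] (size 7, min 26) -> median=23

Answer: 23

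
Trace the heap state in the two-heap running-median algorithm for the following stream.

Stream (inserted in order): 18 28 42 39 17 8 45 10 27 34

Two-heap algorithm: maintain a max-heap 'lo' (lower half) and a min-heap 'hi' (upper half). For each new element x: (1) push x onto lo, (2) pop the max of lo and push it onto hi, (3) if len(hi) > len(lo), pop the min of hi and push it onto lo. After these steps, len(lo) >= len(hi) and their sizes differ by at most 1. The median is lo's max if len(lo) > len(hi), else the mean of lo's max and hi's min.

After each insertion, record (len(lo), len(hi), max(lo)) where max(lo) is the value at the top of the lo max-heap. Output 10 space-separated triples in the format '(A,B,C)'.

Answer: (1,0,18) (1,1,18) (2,1,28) (2,2,28) (3,2,28) (3,3,18) (4,3,28) (4,4,18) (5,4,27) (5,5,27)

Derivation:
Step 1: insert 18 -> lo=[18] hi=[] -> (len(lo)=1, len(hi)=0, max(lo)=18)
Step 2: insert 28 -> lo=[18] hi=[28] -> (len(lo)=1, len(hi)=1, max(lo)=18)
Step 3: insert 42 -> lo=[18, 28] hi=[42] -> (len(lo)=2, len(hi)=1, max(lo)=28)
Step 4: insert 39 -> lo=[18, 28] hi=[39, 42] -> (len(lo)=2, len(hi)=2, max(lo)=28)
Step 5: insert 17 -> lo=[17, 18, 28] hi=[39, 42] -> (len(lo)=3, len(hi)=2, max(lo)=28)
Step 6: insert 8 -> lo=[8, 17, 18] hi=[28, 39, 42] -> (len(lo)=3, len(hi)=3, max(lo)=18)
Step 7: insert 45 -> lo=[8, 17, 18, 28] hi=[39, 42, 45] -> (len(lo)=4, len(hi)=3, max(lo)=28)
Step 8: insert 10 -> lo=[8, 10, 17, 18] hi=[28, 39, 42, 45] -> (len(lo)=4, len(hi)=4, max(lo)=18)
Step 9: insert 27 -> lo=[8, 10, 17, 18, 27] hi=[28, 39, 42, 45] -> (len(lo)=5, len(hi)=4, max(lo)=27)
Step 10: insert 34 -> lo=[8, 10, 17, 18, 27] hi=[28, 34, 39, 42, 45] -> (len(lo)=5, len(hi)=5, max(lo)=27)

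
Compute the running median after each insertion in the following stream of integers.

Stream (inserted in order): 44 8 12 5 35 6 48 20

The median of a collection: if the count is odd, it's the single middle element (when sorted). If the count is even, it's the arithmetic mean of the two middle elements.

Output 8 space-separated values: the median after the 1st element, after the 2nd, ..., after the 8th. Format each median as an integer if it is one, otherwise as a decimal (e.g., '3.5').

Answer: 44 26 12 10 12 10 12 16

Derivation:
Step 1: insert 44 -> lo=[44] (size 1, max 44) hi=[] (size 0) -> median=44
Step 2: insert 8 -> lo=[8] (size 1, max 8) hi=[44] (size 1, min 44) -> median=26
Step 3: insert 12 -> lo=[8, 12] (size 2, max 12) hi=[44] (size 1, min 44) -> median=12
Step 4: insert 5 -> lo=[5, 8] (size 2, max 8) hi=[12, 44] (size 2, min 12) -> median=10
Step 5: insert 35 -> lo=[5, 8, 12] (size 3, max 12) hi=[35, 44] (size 2, min 35) -> median=12
Step 6: insert 6 -> lo=[5, 6, 8] (size 3, max 8) hi=[12, 35, 44] (size 3, min 12) -> median=10
Step 7: insert 48 -> lo=[5, 6, 8, 12] (size 4, max 12) hi=[35, 44, 48] (size 3, min 35) -> median=12
Step 8: insert 20 -> lo=[5, 6, 8, 12] (size 4, max 12) hi=[20, 35, 44, 48] (size 4, min 20) -> median=16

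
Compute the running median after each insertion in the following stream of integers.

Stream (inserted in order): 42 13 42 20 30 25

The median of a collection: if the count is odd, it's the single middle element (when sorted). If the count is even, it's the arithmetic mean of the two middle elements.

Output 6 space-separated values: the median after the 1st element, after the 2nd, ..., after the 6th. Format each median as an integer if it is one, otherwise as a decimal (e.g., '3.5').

Answer: 42 27.5 42 31 30 27.5

Derivation:
Step 1: insert 42 -> lo=[42] (size 1, max 42) hi=[] (size 0) -> median=42
Step 2: insert 13 -> lo=[13] (size 1, max 13) hi=[42] (size 1, min 42) -> median=27.5
Step 3: insert 42 -> lo=[13, 42] (size 2, max 42) hi=[42] (size 1, min 42) -> median=42
Step 4: insert 20 -> lo=[13, 20] (size 2, max 20) hi=[42, 42] (size 2, min 42) -> median=31
Step 5: insert 30 -> lo=[13, 20, 30] (size 3, max 30) hi=[42, 42] (size 2, min 42) -> median=30
Step 6: insert 25 -> lo=[13, 20, 25] (size 3, max 25) hi=[30, 42, 42] (size 3, min 30) -> median=27.5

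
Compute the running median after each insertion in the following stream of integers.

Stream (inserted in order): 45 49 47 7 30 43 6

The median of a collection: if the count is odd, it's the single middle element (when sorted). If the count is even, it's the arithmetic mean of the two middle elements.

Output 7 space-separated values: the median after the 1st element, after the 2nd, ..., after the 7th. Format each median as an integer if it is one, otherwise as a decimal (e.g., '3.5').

Step 1: insert 45 -> lo=[45] (size 1, max 45) hi=[] (size 0) -> median=45
Step 2: insert 49 -> lo=[45] (size 1, max 45) hi=[49] (size 1, min 49) -> median=47
Step 3: insert 47 -> lo=[45, 47] (size 2, max 47) hi=[49] (size 1, min 49) -> median=47
Step 4: insert 7 -> lo=[7, 45] (size 2, max 45) hi=[47, 49] (size 2, min 47) -> median=46
Step 5: insert 30 -> lo=[7, 30, 45] (size 3, max 45) hi=[47, 49] (size 2, min 47) -> median=45
Step 6: insert 43 -> lo=[7, 30, 43] (size 3, max 43) hi=[45, 47, 49] (size 3, min 45) -> median=44
Step 7: insert 6 -> lo=[6, 7, 30, 43] (size 4, max 43) hi=[45, 47, 49] (size 3, min 45) -> median=43

Answer: 45 47 47 46 45 44 43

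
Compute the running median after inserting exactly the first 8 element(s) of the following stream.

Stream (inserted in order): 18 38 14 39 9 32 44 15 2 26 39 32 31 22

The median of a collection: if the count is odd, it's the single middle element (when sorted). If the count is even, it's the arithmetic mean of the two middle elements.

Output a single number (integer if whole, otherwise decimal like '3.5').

Step 1: insert 18 -> lo=[18] (size 1, max 18) hi=[] (size 0) -> median=18
Step 2: insert 38 -> lo=[18] (size 1, max 18) hi=[38] (size 1, min 38) -> median=28
Step 3: insert 14 -> lo=[14, 18] (size 2, max 18) hi=[38] (size 1, min 38) -> median=18
Step 4: insert 39 -> lo=[14, 18] (size 2, max 18) hi=[38, 39] (size 2, min 38) -> median=28
Step 5: insert 9 -> lo=[9, 14, 18] (size 3, max 18) hi=[38, 39] (size 2, min 38) -> median=18
Step 6: insert 32 -> lo=[9, 14, 18] (size 3, max 18) hi=[32, 38, 39] (size 3, min 32) -> median=25
Step 7: insert 44 -> lo=[9, 14, 18, 32] (size 4, max 32) hi=[38, 39, 44] (size 3, min 38) -> median=32
Step 8: insert 15 -> lo=[9, 14, 15, 18] (size 4, max 18) hi=[32, 38, 39, 44] (size 4, min 32) -> median=25

Answer: 25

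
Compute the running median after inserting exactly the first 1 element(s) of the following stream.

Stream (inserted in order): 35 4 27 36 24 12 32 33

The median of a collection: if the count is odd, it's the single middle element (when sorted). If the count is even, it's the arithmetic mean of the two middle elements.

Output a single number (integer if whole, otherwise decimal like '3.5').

Step 1: insert 35 -> lo=[35] (size 1, max 35) hi=[] (size 0) -> median=35

Answer: 35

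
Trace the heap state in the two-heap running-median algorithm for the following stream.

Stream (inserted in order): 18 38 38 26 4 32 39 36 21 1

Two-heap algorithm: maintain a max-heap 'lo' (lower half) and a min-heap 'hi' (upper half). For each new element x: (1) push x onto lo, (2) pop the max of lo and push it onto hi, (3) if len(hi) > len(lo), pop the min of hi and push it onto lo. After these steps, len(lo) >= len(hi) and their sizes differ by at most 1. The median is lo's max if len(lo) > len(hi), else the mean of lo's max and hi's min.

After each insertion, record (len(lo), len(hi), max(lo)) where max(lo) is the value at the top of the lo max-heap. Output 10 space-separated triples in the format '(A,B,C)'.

Answer: (1,0,18) (1,1,18) (2,1,38) (2,2,26) (3,2,26) (3,3,26) (4,3,32) (4,4,32) (5,4,32) (5,5,26)

Derivation:
Step 1: insert 18 -> lo=[18] hi=[] -> (len(lo)=1, len(hi)=0, max(lo)=18)
Step 2: insert 38 -> lo=[18] hi=[38] -> (len(lo)=1, len(hi)=1, max(lo)=18)
Step 3: insert 38 -> lo=[18, 38] hi=[38] -> (len(lo)=2, len(hi)=1, max(lo)=38)
Step 4: insert 26 -> lo=[18, 26] hi=[38, 38] -> (len(lo)=2, len(hi)=2, max(lo)=26)
Step 5: insert 4 -> lo=[4, 18, 26] hi=[38, 38] -> (len(lo)=3, len(hi)=2, max(lo)=26)
Step 6: insert 32 -> lo=[4, 18, 26] hi=[32, 38, 38] -> (len(lo)=3, len(hi)=3, max(lo)=26)
Step 7: insert 39 -> lo=[4, 18, 26, 32] hi=[38, 38, 39] -> (len(lo)=4, len(hi)=3, max(lo)=32)
Step 8: insert 36 -> lo=[4, 18, 26, 32] hi=[36, 38, 38, 39] -> (len(lo)=4, len(hi)=4, max(lo)=32)
Step 9: insert 21 -> lo=[4, 18, 21, 26, 32] hi=[36, 38, 38, 39] -> (len(lo)=5, len(hi)=4, max(lo)=32)
Step 10: insert 1 -> lo=[1, 4, 18, 21, 26] hi=[32, 36, 38, 38, 39] -> (len(lo)=5, len(hi)=5, max(lo)=26)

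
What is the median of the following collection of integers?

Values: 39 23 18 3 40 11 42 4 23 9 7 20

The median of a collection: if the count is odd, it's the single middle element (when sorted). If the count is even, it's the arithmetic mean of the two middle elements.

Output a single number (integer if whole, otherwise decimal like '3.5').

Step 1: insert 39 -> lo=[39] (size 1, max 39) hi=[] (size 0) -> median=39
Step 2: insert 23 -> lo=[23] (size 1, max 23) hi=[39] (size 1, min 39) -> median=31
Step 3: insert 18 -> lo=[18, 23] (size 2, max 23) hi=[39] (size 1, min 39) -> median=23
Step 4: insert 3 -> lo=[3, 18] (size 2, max 18) hi=[23, 39] (size 2, min 23) -> median=20.5
Step 5: insert 40 -> lo=[3, 18, 23] (size 3, max 23) hi=[39, 40] (size 2, min 39) -> median=23
Step 6: insert 11 -> lo=[3, 11, 18] (size 3, max 18) hi=[23, 39, 40] (size 3, min 23) -> median=20.5
Step 7: insert 42 -> lo=[3, 11, 18, 23] (size 4, max 23) hi=[39, 40, 42] (size 3, min 39) -> median=23
Step 8: insert 4 -> lo=[3, 4, 11, 18] (size 4, max 18) hi=[23, 39, 40, 42] (size 4, min 23) -> median=20.5
Step 9: insert 23 -> lo=[3, 4, 11, 18, 23] (size 5, max 23) hi=[23, 39, 40, 42] (size 4, min 23) -> median=23
Step 10: insert 9 -> lo=[3, 4, 9, 11, 18] (size 5, max 18) hi=[23, 23, 39, 40, 42] (size 5, min 23) -> median=20.5
Step 11: insert 7 -> lo=[3, 4, 7, 9, 11, 18] (size 6, max 18) hi=[23, 23, 39, 40, 42] (size 5, min 23) -> median=18
Step 12: insert 20 -> lo=[3, 4, 7, 9, 11, 18] (size 6, max 18) hi=[20, 23, 23, 39, 40, 42] (size 6, min 20) -> median=19

Answer: 19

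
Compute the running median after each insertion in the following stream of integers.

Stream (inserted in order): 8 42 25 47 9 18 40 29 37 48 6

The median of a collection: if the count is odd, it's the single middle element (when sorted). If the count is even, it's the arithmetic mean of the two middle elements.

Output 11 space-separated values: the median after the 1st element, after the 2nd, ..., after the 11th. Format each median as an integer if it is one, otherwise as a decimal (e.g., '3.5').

Answer: 8 25 25 33.5 25 21.5 25 27 29 33 29

Derivation:
Step 1: insert 8 -> lo=[8] (size 1, max 8) hi=[] (size 0) -> median=8
Step 2: insert 42 -> lo=[8] (size 1, max 8) hi=[42] (size 1, min 42) -> median=25
Step 3: insert 25 -> lo=[8, 25] (size 2, max 25) hi=[42] (size 1, min 42) -> median=25
Step 4: insert 47 -> lo=[8, 25] (size 2, max 25) hi=[42, 47] (size 2, min 42) -> median=33.5
Step 5: insert 9 -> lo=[8, 9, 25] (size 3, max 25) hi=[42, 47] (size 2, min 42) -> median=25
Step 6: insert 18 -> lo=[8, 9, 18] (size 3, max 18) hi=[25, 42, 47] (size 3, min 25) -> median=21.5
Step 7: insert 40 -> lo=[8, 9, 18, 25] (size 4, max 25) hi=[40, 42, 47] (size 3, min 40) -> median=25
Step 8: insert 29 -> lo=[8, 9, 18, 25] (size 4, max 25) hi=[29, 40, 42, 47] (size 4, min 29) -> median=27
Step 9: insert 37 -> lo=[8, 9, 18, 25, 29] (size 5, max 29) hi=[37, 40, 42, 47] (size 4, min 37) -> median=29
Step 10: insert 48 -> lo=[8, 9, 18, 25, 29] (size 5, max 29) hi=[37, 40, 42, 47, 48] (size 5, min 37) -> median=33
Step 11: insert 6 -> lo=[6, 8, 9, 18, 25, 29] (size 6, max 29) hi=[37, 40, 42, 47, 48] (size 5, min 37) -> median=29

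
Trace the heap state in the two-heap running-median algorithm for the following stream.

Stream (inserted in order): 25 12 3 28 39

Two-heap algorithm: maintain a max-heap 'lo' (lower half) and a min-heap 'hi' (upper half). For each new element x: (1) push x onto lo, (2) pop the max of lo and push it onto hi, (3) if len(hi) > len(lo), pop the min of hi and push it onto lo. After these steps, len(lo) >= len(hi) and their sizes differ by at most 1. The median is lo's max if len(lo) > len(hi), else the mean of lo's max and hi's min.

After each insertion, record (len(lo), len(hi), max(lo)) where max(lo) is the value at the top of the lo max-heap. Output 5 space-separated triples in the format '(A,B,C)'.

Answer: (1,0,25) (1,1,12) (2,1,12) (2,2,12) (3,2,25)

Derivation:
Step 1: insert 25 -> lo=[25] hi=[] -> (len(lo)=1, len(hi)=0, max(lo)=25)
Step 2: insert 12 -> lo=[12] hi=[25] -> (len(lo)=1, len(hi)=1, max(lo)=12)
Step 3: insert 3 -> lo=[3, 12] hi=[25] -> (len(lo)=2, len(hi)=1, max(lo)=12)
Step 4: insert 28 -> lo=[3, 12] hi=[25, 28] -> (len(lo)=2, len(hi)=2, max(lo)=12)
Step 5: insert 39 -> lo=[3, 12, 25] hi=[28, 39] -> (len(lo)=3, len(hi)=2, max(lo)=25)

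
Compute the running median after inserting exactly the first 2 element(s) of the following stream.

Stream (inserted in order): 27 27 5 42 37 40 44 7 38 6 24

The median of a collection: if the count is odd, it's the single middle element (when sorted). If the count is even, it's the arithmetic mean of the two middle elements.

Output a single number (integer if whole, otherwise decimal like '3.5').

Answer: 27

Derivation:
Step 1: insert 27 -> lo=[27] (size 1, max 27) hi=[] (size 0) -> median=27
Step 2: insert 27 -> lo=[27] (size 1, max 27) hi=[27] (size 1, min 27) -> median=27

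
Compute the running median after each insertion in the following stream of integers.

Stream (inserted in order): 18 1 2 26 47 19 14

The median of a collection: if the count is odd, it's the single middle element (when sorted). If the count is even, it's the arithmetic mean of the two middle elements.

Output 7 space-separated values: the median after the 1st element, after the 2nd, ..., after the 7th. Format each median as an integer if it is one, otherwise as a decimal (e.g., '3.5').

Answer: 18 9.5 2 10 18 18.5 18

Derivation:
Step 1: insert 18 -> lo=[18] (size 1, max 18) hi=[] (size 0) -> median=18
Step 2: insert 1 -> lo=[1] (size 1, max 1) hi=[18] (size 1, min 18) -> median=9.5
Step 3: insert 2 -> lo=[1, 2] (size 2, max 2) hi=[18] (size 1, min 18) -> median=2
Step 4: insert 26 -> lo=[1, 2] (size 2, max 2) hi=[18, 26] (size 2, min 18) -> median=10
Step 5: insert 47 -> lo=[1, 2, 18] (size 3, max 18) hi=[26, 47] (size 2, min 26) -> median=18
Step 6: insert 19 -> lo=[1, 2, 18] (size 3, max 18) hi=[19, 26, 47] (size 3, min 19) -> median=18.5
Step 7: insert 14 -> lo=[1, 2, 14, 18] (size 4, max 18) hi=[19, 26, 47] (size 3, min 19) -> median=18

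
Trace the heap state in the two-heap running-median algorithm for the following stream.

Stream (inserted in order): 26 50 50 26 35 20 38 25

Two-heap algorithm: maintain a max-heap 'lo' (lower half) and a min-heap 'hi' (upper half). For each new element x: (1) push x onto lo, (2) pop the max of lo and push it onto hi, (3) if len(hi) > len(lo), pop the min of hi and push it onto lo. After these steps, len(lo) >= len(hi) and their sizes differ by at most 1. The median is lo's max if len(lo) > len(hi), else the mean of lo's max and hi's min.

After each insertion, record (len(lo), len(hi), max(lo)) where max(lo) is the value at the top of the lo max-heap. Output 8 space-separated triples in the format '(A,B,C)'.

Step 1: insert 26 -> lo=[26] hi=[] -> (len(lo)=1, len(hi)=0, max(lo)=26)
Step 2: insert 50 -> lo=[26] hi=[50] -> (len(lo)=1, len(hi)=1, max(lo)=26)
Step 3: insert 50 -> lo=[26, 50] hi=[50] -> (len(lo)=2, len(hi)=1, max(lo)=50)
Step 4: insert 26 -> lo=[26, 26] hi=[50, 50] -> (len(lo)=2, len(hi)=2, max(lo)=26)
Step 5: insert 35 -> lo=[26, 26, 35] hi=[50, 50] -> (len(lo)=3, len(hi)=2, max(lo)=35)
Step 6: insert 20 -> lo=[20, 26, 26] hi=[35, 50, 50] -> (len(lo)=3, len(hi)=3, max(lo)=26)
Step 7: insert 38 -> lo=[20, 26, 26, 35] hi=[38, 50, 50] -> (len(lo)=4, len(hi)=3, max(lo)=35)
Step 8: insert 25 -> lo=[20, 25, 26, 26] hi=[35, 38, 50, 50] -> (len(lo)=4, len(hi)=4, max(lo)=26)

Answer: (1,0,26) (1,1,26) (2,1,50) (2,2,26) (3,2,35) (3,3,26) (4,3,35) (4,4,26)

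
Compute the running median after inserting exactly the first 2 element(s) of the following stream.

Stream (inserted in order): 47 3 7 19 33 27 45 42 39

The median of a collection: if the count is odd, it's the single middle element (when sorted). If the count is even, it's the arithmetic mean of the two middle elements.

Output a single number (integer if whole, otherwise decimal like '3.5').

Answer: 25

Derivation:
Step 1: insert 47 -> lo=[47] (size 1, max 47) hi=[] (size 0) -> median=47
Step 2: insert 3 -> lo=[3] (size 1, max 3) hi=[47] (size 1, min 47) -> median=25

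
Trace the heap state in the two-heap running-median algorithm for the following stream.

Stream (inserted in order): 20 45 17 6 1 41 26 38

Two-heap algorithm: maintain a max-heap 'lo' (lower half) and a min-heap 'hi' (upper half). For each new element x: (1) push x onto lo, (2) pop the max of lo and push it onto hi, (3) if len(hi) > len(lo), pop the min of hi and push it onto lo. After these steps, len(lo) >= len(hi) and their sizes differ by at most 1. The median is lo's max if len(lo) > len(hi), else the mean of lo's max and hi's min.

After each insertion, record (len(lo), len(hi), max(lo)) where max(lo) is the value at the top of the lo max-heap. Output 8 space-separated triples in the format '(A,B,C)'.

Answer: (1,0,20) (1,1,20) (2,1,20) (2,2,17) (3,2,17) (3,3,17) (4,3,20) (4,4,20)

Derivation:
Step 1: insert 20 -> lo=[20] hi=[] -> (len(lo)=1, len(hi)=0, max(lo)=20)
Step 2: insert 45 -> lo=[20] hi=[45] -> (len(lo)=1, len(hi)=1, max(lo)=20)
Step 3: insert 17 -> lo=[17, 20] hi=[45] -> (len(lo)=2, len(hi)=1, max(lo)=20)
Step 4: insert 6 -> lo=[6, 17] hi=[20, 45] -> (len(lo)=2, len(hi)=2, max(lo)=17)
Step 5: insert 1 -> lo=[1, 6, 17] hi=[20, 45] -> (len(lo)=3, len(hi)=2, max(lo)=17)
Step 6: insert 41 -> lo=[1, 6, 17] hi=[20, 41, 45] -> (len(lo)=3, len(hi)=3, max(lo)=17)
Step 7: insert 26 -> lo=[1, 6, 17, 20] hi=[26, 41, 45] -> (len(lo)=4, len(hi)=3, max(lo)=20)
Step 8: insert 38 -> lo=[1, 6, 17, 20] hi=[26, 38, 41, 45] -> (len(lo)=4, len(hi)=4, max(lo)=20)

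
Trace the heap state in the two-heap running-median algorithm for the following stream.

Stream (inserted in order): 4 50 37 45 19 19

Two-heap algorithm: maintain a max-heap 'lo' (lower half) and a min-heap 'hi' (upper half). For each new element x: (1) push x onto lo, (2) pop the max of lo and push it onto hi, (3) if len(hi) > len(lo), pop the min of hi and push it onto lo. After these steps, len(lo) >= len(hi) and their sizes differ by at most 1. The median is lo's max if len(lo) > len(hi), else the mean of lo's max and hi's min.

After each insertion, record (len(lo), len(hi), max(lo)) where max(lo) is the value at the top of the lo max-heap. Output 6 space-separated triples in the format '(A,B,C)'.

Step 1: insert 4 -> lo=[4] hi=[] -> (len(lo)=1, len(hi)=0, max(lo)=4)
Step 2: insert 50 -> lo=[4] hi=[50] -> (len(lo)=1, len(hi)=1, max(lo)=4)
Step 3: insert 37 -> lo=[4, 37] hi=[50] -> (len(lo)=2, len(hi)=1, max(lo)=37)
Step 4: insert 45 -> lo=[4, 37] hi=[45, 50] -> (len(lo)=2, len(hi)=2, max(lo)=37)
Step 5: insert 19 -> lo=[4, 19, 37] hi=[45, 50] -> (len(lo)=3, len(hi)=2, max(lo)=37)
Step 6: insert 19 -> lo=[4, 19, 19] hi=[37, 45, 50] -> (len(lo)=3, len(hi)=3, max(lo)=19)

Answer: (1,0,4) (1,1,4) (2,1,37) (2,2,37) (3,2,37) (3,3,19)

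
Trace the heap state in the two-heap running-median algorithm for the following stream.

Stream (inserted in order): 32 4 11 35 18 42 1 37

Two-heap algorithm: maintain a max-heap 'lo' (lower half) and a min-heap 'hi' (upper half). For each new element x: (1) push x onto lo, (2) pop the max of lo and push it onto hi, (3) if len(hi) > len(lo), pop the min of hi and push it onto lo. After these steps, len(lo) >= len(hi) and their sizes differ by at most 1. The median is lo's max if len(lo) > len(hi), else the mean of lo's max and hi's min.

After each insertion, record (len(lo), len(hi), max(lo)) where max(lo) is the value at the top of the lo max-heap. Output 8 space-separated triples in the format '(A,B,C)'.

Step 1: insert 32 -> lo=[32] hi=[] -> (len(lo)=1, len(hi)=0, max(lo)=32)
Step 2: insert 4 -> lo=[4] hi=[32] -> (len(lo)=1, len(hi)=1, max(lo)=4)
Step 3: insert 11 -> lo=[4, 11] hi=[32] -> (len(lo)=2, len(hi)=1, max(lo)=11)
Step 4: insert 35 -> lo=[4, 11] hi=[32, 35] -> (len(lo)=2, len(hi)=2, max(lo)=11)
Step 5: insert 18 -> lo=[4, 11, 18] hi=[32, 35] -> (len(lo)=3, len(hi)=2, max(lo)=18)
Step 6: insert 42 -> lo=[4, 11, 18] hi=[32, 35, 42] -> (len(lo)=3, len(hi)=3, max(lo)=18)
Step 7: insert 1 -> lo=[1, 4, 11, 18] hi=[32, 35, 42] -> (len(lo)=4, len(hi)=3, max(lo)=18)
Step 8: insert 37 -> lo=[1, 4, 11, 18] hi=[32, 35, 37, 42] -> (len(lo)=4, len(hi)=4, max(lo)=18)

Answer: (1,0,32) (1,1,4) (2,1,11) (2,2,11) (3,2,18) (3,3,18) (4,3,18) (4,4,18)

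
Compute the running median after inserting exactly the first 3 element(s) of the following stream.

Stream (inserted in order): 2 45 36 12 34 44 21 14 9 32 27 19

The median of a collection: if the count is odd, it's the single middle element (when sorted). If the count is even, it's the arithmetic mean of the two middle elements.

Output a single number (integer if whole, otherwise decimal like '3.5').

Answer: 36

Derivation:
Step 1: insert 2 -> lo=[2] (size 1, max 2) hi=[] (size 0) -> median=2
Step 2: insert 45 -> lo=[2] (size 1, max 2) hi=[45] (size 1, min 45) -> median=23.5
Step 3: insert 36 -> lo=[2, 36] (size 2, max 36) hi=[45] (size 1, min 45) -> median=36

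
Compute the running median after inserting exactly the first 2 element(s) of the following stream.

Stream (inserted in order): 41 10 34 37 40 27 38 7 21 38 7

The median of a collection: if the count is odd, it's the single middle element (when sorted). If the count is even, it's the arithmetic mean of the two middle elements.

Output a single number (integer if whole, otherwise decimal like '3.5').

Step 1: insert 41 -> lo=[41] (size 1, max 41) hi=[] (size 0) -> median=41
Step 2: insert 10 -> lo=[10] (size 1, max 10) hi=[41] (size 1, min 41) -> median=25.5

Answer: 25.5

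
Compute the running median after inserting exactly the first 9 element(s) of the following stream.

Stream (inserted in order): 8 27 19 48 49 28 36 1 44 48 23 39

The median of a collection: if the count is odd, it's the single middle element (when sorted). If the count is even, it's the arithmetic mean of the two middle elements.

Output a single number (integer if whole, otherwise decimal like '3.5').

Answer: 28

Derivation:
Step 1: insert 8 -> lo=[8] (size 1, max 8) hi=[] (size 0) -> median=8
Step 2: insert 27 -> lo=[8] (size 1, max 8) hi=[27] (size 1, min 27) -> median=17.5
Step 3: insert 19 -> lo=[8, 19] (size 2, max 19) hi=[27] (size 1, min 27) -> median=19
Step 4: insert 48 -> lo=[8, 19] (size 2, max 19) hi=[27, 48] (size 2, min 27) -> median=23
Step 5: insert 49 -> lo=[8, 19, 27] (size 3, max 27) hi=[48, 49] (size 2, min 48) -> median=27
Step 6: insert 28 -> lo=[8, 19, 27] (size 3, max 27) hi=[28, 48, 49] (size 3, min 28) -> median=27.5
Step 7: insert 36 -> lo=[8, 19, 27, 28] (size 4, max 28) hi=[36, 48, 49] (size 3, min 36) -> median=28
Step 8: insert 1 -> lo=[1, 8, 19, 27] (size 4, max 27) hi=[28, 36, 48, 49] (size 4, min 28) -> median=27.5
Step 9: insert 44 -> lo=[1, 8, 19, 27, 28] (size 5, max 28) hi=[36, 44, 48, 49] (size 4, min 36) -> median=28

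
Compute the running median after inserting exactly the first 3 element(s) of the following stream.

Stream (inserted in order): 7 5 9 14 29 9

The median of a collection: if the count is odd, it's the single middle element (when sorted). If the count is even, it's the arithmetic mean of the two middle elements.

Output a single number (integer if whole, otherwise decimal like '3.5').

Step 1: insert 7 -> lo=[7] (size 1, max 7) hi=[] (size 0) -> median=7
Step 2: insert 5 -> lo=[5] (size 1, max 5) hi=[7] (size 1, min 7) -> median=6
Step 3: insert 9 -> lo=[5, 7] (size 2, max 7) hi=[9] (size 1, min 9) -> median=7

Answer: 7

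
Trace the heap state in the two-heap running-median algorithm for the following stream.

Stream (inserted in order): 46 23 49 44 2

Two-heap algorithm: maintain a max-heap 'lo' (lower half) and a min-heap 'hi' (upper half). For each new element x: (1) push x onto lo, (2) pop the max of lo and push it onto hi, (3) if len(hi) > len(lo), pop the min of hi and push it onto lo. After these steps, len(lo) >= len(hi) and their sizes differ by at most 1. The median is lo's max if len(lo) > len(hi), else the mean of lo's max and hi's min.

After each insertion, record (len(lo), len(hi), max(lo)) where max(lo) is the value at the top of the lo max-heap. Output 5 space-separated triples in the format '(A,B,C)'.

Answer: (1,0,46) (1,1,23) (2,1,46) (2,2,44) (3,2,44)

Derivation:
Step 1: insert 46 -> lo=[46] hi=[] -> (len(lo)=1, len(hi)=0, max(lo)=46)
Step 2: insert 23 -> lo=[23] hi=[46] -> (len(lo)=1, len(hi)=1, max(lo)=23)
Step 3: insert 49 -> lo=[23, 46] hi=[49] -> (len(lo)=2, len(hi)=1, max(lo)=46)
Step 4: insert 44 -> lo=[23, 44] hi=[46, 49] -> (len(lo)=2, len(hi)=2, max(lo)=44)
Step 5: insert 2 -> lo=[2, 23, 44] hi=[46, 49] -> (len(lo)=3, len(hi)=2, max(lo)=44)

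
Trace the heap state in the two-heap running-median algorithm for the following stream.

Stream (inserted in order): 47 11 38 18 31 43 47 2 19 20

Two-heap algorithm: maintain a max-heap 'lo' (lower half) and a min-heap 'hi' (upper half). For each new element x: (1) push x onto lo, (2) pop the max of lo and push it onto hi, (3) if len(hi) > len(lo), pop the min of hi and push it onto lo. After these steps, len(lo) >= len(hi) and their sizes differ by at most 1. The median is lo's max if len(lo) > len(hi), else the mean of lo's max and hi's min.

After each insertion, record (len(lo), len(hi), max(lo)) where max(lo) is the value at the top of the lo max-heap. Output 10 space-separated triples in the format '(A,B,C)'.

Answer: (1,0,47) (1,1,11) (2,1,38) (2,2,18) (3,2,31) (3,3,31) (4,3,38) (4,4,31) (5,4,31) (5,5,20)

Derivation:
Step 1: insert 47 -> lo=[47] hi=[] -> (len(lo)=1, len(hi)=0, max(lo)=47)
Step 2: insert 11 -> lo=[11] hi=[47] -> (len(lo)=1, len(hi)=1, max(lo)=11)
Step 3: insert 38 -> lo=[11, 38] hi=[47] -> (len(lo)=2, len(hi)=1, max(lo)=38)
Step 4: insert 18 -> lo=[11, 18] hi=[38, 47] -> (len(lo)=2, len(hi)=2, max(lo)=18)
Step 5: insert 31 -> lo=[11, 18, 31] hi=[38, 47] -> (len(lo)=3, len(hi)=2, max(lo)=31)
Step 6: insert 43 -> lo=[11, 18, 31] hi=[38, 43, 47] -> (len(lo)=3, len(hi)=3, max(lo)=31)
Step 7: insert 47 -> lo=[11, 18, 31, 38] hi=[43, 47, 47] -> (len(lo)=4, len(hi)=3, max(lo)=38)
Step 8: insert 2 -> lo=[2, 11, 18, 31] hi=[38, 43, 47, 47] -> (len(lo)=4, len(hi)=4, max(lo)=31)
Step 9: insert 19 -> lo=[2, 11, 18, 19, 31] hi=[38, 43, 47, 47] -> (len(lo)=5, len(hi)=4, max(lo)=31)
Step 10: insert 20 -> lo=[2, 11, 18, 19, 20] hi=[31, 38, 43, 47, 47] -> (len(lo)=5, len(hi)=5, max(lo)=20)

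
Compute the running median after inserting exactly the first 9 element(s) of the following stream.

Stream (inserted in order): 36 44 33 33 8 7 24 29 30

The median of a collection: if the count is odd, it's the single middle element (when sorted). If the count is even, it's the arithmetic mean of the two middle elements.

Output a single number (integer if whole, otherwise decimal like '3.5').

Answer: 30

Derivation:
Step 1: insert 36 -> lo=[36] (size 1, max 36) hi=[] (size 0) -> median=36
Step 2: insert 44 -> lo=[36] (size 1, max 36) hi=[44] (size 1, min 44) -> median=40
Step 3: insert 33 -> lo=[33, 36] (size 2, max 36) hi=[44] (size 1, min 44) -> median=36
Step 4: insert 33 -> lo=[33, 33] (size 2, max 33) hi=[36, 44] (size 2, min 36) -> median=34.5
Step 5: insert 8 -> lo=[8, 33, 33] (size 3, max 33) hi=[36, 44] (size 2, min 36) -> median=33
Step 6: insert 7 -> lo=[7, 8, 33] (size 3, max 33) hi=[33, 36, 44] (size 3, min 33) -> median=33
Step 7: insert 24 -> lo=[7, 8, 24, 33] (size 4, max 33) hi=[33, 36, 44] (size 3, min 33) -> median=33
Step 8: insert 29 -> lo=[7, 8, 24, 29] (size 4, max 29) hi=[33, 33, 36, 44] (size 4, min 33) -> median=31
Step 9: insert 30 -> lo=[7, 8, 24, 29, 30] (size 5, max 30) hi=[33, 33, 36, 44] (size 4, min 33) -> median=30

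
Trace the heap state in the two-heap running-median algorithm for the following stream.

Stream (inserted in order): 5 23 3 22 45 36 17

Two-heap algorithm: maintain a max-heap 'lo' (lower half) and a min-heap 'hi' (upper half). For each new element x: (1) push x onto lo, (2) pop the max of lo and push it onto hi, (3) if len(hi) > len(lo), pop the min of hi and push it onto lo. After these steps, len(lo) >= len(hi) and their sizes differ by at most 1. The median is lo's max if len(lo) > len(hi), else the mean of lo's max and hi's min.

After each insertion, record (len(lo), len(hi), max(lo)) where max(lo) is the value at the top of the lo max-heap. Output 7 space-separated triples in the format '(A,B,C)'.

Answer: (1,0,5) (1,1,5) (2,1,5) (2,2,5) (3,2,22) (3,3,22) (4,3,22)

Derivation:
Step 1: insert 5 -> lo=[5] hi=[] -> (len(lo)=1, len(hi)=0, max(lo)=5)
Step 2: insert 23 -> lo=[5] hi=[23] -> (len(lo)=1, len(hi)=1, max(lo)=5)
Step 3: insert 3 -> lo=[3, 5] hi=[23] -> (len(lo)=2, len(hi)=1, max(lo)=5)
Step 4: insert 22 -> lo=[3, 5] hi=[22, 23] -> (len(lo)=2, len(hi)=2, max(lo)=5)
Step 5: insert 45 -> lo=[3, 5, 22] hi=[23, 45] -> (len(lo)=3, len(hi)=2, max(lo)=22)
Step 6: insert 36 -> lo=[3, 5, 22] hi=[23, 36, 45] -> (len(lo)=3, len(hi)=3, max(lo)=22)
Step 7: insert 17 -> lo=[3, 5, 17, 22] hi=[23, 36, 45] -> (len(lo)=4, len(hi)=3, max(lo)=22)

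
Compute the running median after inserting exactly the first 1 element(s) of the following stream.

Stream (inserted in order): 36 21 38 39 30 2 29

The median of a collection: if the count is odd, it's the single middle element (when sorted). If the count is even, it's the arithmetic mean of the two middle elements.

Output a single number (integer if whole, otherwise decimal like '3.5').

Step 1: insert 36 -> lo=[36] (size 1, max 36) hi=[] (size 0) -> median=36

Answer: 36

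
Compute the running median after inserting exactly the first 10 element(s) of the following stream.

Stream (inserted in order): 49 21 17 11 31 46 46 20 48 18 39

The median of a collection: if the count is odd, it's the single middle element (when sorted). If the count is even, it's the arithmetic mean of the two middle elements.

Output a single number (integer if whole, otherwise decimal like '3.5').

Answer: 26

Derivation:
Step 1: insert 49 -> lo=[49] (size 1, max 49) hi=[] (size 0) -> median=49
Step 2: insert 21 -> lo=[21] (size 1, max 21) hi=[49] (size 1, min 49) -> median=35
Step 3: insert 17 -> lo=[17, 21] (size 2, max 21) hi=[49] (size 1, min 49) -> median=21
Step 4: insert 11 -> lo=[11, 17] (size 2, max 17) hi=[21, 49] (size 2, min 21) -> median=19
Step 5: insert 31 -> lo=[11, 17, 21] (size 3, max 21) hi=[31, 49] (size 2, min 31) -> median=21
Step 6: insert 46 -> lo=[11, 17, 21] (size 3, max 21) hi=[31, 46, 49] (size 3, min 31) -> median=26
Step 7: insert 46 -> lo=[11, 17, 21, 31] (size 4, max 31) hi=[46, 46, 49] (size 3, min 46) -> median=31
Step 8: insert 20 -> lo=[11, 17, 20, 21] (size 4, max 21) hi=[31, 46, 46, 49] (size 4, min 31) -> median=26
Step 9: insert 48 -> lo=[11, 17, 20, 21, 31] (size 5, max 31) hi=[46, 46, 48, 49] (size 4, min 46) -> median=31
Step 10: insert 18 -> lo=[11, 17, 18, 20, 21] (size 5, max 21) hi=[31, 46, 46, 48, 49] (size 5, min 31) -> median=26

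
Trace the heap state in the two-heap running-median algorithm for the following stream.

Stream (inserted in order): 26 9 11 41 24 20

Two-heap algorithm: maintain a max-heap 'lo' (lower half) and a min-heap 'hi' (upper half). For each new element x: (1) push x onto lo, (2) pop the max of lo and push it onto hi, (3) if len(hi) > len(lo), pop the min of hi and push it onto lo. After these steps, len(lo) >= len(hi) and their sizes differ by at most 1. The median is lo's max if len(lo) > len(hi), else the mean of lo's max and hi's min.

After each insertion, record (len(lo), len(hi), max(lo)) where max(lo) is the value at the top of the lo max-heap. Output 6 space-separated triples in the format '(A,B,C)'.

Answer: (1,0,26) (1,1,9) (2,1,11) (2,2,11) (3,2,24) (3,3,20)

Derivation:
Step 1: insert 26 -> lo=[26] hi=[] -> (len(lo)=1, len(hi)=0, max(lo)=26)
Step 2: insert 9 -> lo=[9] hi=[26] -> (len(lo)=1, len(hi)=1, max(lo)=9)
Step 3: insert 11 -> lo=[9, 11] hi=[26] -> (len(lo)=2, len(hi)=1, max(lo)=11)
Step 4: insert 41 -> lo=[9, 11] hi=[26, 41] -> (len(lo)=2, len(hi)=2, max(lo)=11)
Step 5: insert 24 -> lo=[9, 11, 24] hi=[26, 41] -> (len(lo)=3, len(hi)=2, max(lo)=24)
Step 6: insert 20 -> lo=[9, 11, 20] hi=[24, 26, 41] -> (len(lo)=3, len(hi)=3, max(lo)=20)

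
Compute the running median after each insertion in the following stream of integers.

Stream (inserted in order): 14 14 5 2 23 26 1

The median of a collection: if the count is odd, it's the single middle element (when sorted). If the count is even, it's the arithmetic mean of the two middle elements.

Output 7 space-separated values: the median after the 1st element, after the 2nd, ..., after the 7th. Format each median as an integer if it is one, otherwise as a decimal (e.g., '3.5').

Step 1: insert 14 -> lo=[14] (size 1, max 14) hi=[] (size 0) -> median=14
Step 2: insert 14 -> lo=[14] (size 1, max 14) hi=[14] (size 1, min 14) -> median=14
Step 3: insert 5 -> lo=[5, 14] (size 2, max 14) hi=[14] (size 1, min 14) -> median=14
Step 4: insert 2 -> lo=[2, 5] (size 2, max 5) hi=[14, 14] (size 2, min 14) -> median=9.5
Step 5: insert 23 -> lo=[2, 5, 14] (size 3, max 14) hi=[14, 23] (size 2, min 14) -> median=14
Step 6: insert 26 -> lo=[2, 5, 14] (size 3, max 14) hi=[14, 23, 26] (size 3, min 14) -> median=14
Step 7: insert 1 -> lo=[1, 2, 5, 14] (size 4, max 14) hi=[14, 23, 26] (size 3, min 14) -> median=14

Answer: 14 14 14 9.5 14 14 14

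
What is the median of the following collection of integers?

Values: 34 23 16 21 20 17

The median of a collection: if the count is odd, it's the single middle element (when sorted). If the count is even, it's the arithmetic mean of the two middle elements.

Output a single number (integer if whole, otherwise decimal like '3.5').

Answer: 20.5

Derivation:
Step 1: insert 34 -> lo=[34] (size 1, max 34) hi=[] (size 0) -> median=34
Step 2: insert 23 -> lo=[23] (size 1, max 23) hi=[34] (size 1, min 34) -> median=28.5
Step 3: insert 16 -> lo=[16, 23] (size 2, max 23) hi=[34] (size 1, min 34) -> median=23
Step 4: insert 21 -> lo=[16, 21] (size 2, max 21) hi=[23, 34] (size 2, min 23) -> median=22
Step 5: insert 20 -> lo=[16, 20, 21] (size 3, max 21) hi=[23, 34] (size 2, min 23) -> median=21
Step 6: insert 17 -> lo=[16, 17, 20] (size 3, max 20) hi=[21, 23, 34] (size 3, min 21) -> median=20.5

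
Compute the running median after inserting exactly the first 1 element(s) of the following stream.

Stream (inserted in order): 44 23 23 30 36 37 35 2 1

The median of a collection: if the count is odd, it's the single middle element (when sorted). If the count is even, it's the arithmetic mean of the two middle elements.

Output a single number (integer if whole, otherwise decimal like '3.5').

Answer: 44

Derivation:
Step 1: insert 44 -> lo=[44] (size 1, max 44) hi=[] (size 0) -> median=44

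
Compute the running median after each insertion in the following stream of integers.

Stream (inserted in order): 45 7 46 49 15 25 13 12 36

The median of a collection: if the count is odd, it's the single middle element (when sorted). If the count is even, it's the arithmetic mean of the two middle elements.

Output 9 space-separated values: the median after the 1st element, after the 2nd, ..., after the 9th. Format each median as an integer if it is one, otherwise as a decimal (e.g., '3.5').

Step 1: insert 45 -> lo=[45] (size 1, max 45) hi=[] (size 0) -> median=45
Step 2: insert 7 -> lo=[7] (size 1, max 7) hi=[45] (size 1, min 45) -> median=26
Step 3: insert 46 -> lo=[7, 45] (size 2, max 45) hi=[46] (size 1, min 46) -> median=45
Step 4: insert 49 -> lo=[7, 45] (size 2, max 45) hi=[46, 49] (size 2, min 46) -> median=45.5
Step 5: insert 15 -> lo=[7, 15, 45] (size 3, max 45) hi=[46, 49] (size 2, min 46) -> median=45
Step 6: insert 25 -> lo=[7, 15, 25] (size 3, max 25) hi=[45, 46, 49] (size 3, min 45) -> median=35
Step 7: insert 13 -> lo=[7, 13, 15, 25] (size 4, max 25) hi=[45, 46, 49] (size 3, min 45) -> median=25
Step 8: insert 12 -> lo=[7, 12, 13, 15] (size 4, max 15) hi=[25, 45, 46, 49] (size 4, min 25) -> median=20
Step 9: insert 36 -> lo=[7, 12, 13, 15, 25] (size 5, max 25) hi=[36, 45, 46, 49] (size 4, min 36) -> median=25

Answer: 45 26 45 45.5 45 35 25 20 25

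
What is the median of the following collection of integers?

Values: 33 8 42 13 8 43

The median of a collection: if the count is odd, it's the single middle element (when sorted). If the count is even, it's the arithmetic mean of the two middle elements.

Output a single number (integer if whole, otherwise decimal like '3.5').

Answer: 23

Derivation:
Step 1: insert 33 -> lo=[33] (size 1, max 33) hi=[] (size 0) -> median=33
Step 2: insert 8 -> lo=[8] (size 1, max 8) hi=[33] (size 1, min 33) -> median=20.5
Step 3: insert 42 -> lo=[8, 33] (size 2, max 33) hi=[42] (size 1, min 42) -> median=33
Step 4: insert 13 -> lo=[8, 13] (size 2, max 13) hi=[33, 42] (size 2, min 33) -> median=23
Step 5: insert 8 -> lo=[8, 8, 13] (size 3, max 13) hi=[33, 42] (size 2, min 33) -> median=13
Step 6: insert 43 -> lo=[8, 8, 13] (size 3, max 13) hi=[33, 42, 43] (size 3, min 33) -> median=23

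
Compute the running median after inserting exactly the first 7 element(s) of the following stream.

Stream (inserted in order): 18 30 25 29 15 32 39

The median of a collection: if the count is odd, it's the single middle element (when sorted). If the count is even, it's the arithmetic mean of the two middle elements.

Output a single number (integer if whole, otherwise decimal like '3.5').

Step 1: insert 18 -> lo=[18] (size 1, max 18) hi=[] (size 0) -> median=18
Step 2: insert 30 -> lo=[18] (size 1, max 18) hi=[30] (size 1, min 30) -> median=24
Step 3: insert 25 -> lo=[18, 25] (size 2, max 25) hi=[30] (size 1, min 30) -> median=25
Step 4: insert 29 -> lo=[18, 25] (size 2, max 25) hi=[29, 30] (size 2, min 29) -> median=27
Step 5: insert 15 -> lo=[15, 18, 25] (size 3, max 25) hi=[29, 30] (size 2, min 29) -> median=25
Step 6: insert 32 -> lo=[15, 18, 25] (size 3, max 25) hi=[29, 30, 32] (size 3, min 29) -> median=27
Step 7: insert 39 -> lo=[15, 18, 25, 29] (size 4, max 29) hi=[30, 32, 39] (size 3, min 30) -> median=29

Answer: 29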